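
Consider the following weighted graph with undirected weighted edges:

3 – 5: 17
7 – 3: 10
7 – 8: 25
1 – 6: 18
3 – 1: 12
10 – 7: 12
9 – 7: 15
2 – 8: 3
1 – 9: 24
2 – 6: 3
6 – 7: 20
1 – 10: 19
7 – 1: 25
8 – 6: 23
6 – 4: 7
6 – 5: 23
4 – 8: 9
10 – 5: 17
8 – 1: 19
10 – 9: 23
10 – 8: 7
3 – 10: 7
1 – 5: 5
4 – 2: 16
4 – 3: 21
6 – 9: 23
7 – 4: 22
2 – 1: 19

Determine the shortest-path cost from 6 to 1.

Shortest distances from 6:
6: 0
2: 3  (via 6)
8: 6  (via 2)
4: 7  (via 6)
10: 13  (via 8)
1: 18  (via 6)
Shortest route: 6–1 = 18.

18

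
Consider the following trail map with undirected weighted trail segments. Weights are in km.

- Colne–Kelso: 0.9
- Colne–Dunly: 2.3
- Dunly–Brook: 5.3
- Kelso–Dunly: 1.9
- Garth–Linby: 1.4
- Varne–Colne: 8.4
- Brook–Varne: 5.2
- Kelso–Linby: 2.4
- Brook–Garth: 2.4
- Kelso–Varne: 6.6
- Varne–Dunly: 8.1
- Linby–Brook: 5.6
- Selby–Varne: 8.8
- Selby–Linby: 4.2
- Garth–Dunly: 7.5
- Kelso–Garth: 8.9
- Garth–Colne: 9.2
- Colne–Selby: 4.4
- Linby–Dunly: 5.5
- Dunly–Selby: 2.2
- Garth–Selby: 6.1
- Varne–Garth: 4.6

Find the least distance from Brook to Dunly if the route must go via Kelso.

Shortest Brook→Kelso: Brook–Garth–Linby–Kelso = 6.2
Shortest Kelso→Dunly: Kelso–Dunly = 1.9
Total via Kelso: 6.2 + 1.9 = 8.1 km.

8.1 km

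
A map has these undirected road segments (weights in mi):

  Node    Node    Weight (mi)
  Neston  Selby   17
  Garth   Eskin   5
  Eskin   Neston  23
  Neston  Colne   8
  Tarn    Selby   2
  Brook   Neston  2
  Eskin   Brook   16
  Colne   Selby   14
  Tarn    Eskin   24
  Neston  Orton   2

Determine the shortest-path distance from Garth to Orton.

Settle nodes by increasing distance from Garth:
Garth: 0
Eskin: 5  (via Garth)
Brook: 21  (via Eskin)
Neston: 23  (via Brook)
Orton: 25  (via Neston)
Shortest route: Garth → Eskin → Brook → Neston → Orton = 25 mi.

25 mi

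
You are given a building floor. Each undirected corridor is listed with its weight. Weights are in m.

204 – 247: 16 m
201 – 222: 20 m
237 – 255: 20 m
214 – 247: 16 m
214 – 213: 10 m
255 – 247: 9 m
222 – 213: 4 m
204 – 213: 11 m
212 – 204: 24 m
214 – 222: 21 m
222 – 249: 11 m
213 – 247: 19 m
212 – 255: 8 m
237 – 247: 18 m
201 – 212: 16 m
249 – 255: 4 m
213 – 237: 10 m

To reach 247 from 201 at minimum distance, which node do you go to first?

212

Compare a few routes:
201 - 222 - 213 - 247: 20+4+19 = 43
201 - 222 - 249 - 255 - 247: 20+11+4+9 = 44
201 - 212 - 255 - 247: 16+8+9 = 33
Cheapest is 201 - 212 - 255 - 247 at 33 m.
So from 201 the first move is to 212.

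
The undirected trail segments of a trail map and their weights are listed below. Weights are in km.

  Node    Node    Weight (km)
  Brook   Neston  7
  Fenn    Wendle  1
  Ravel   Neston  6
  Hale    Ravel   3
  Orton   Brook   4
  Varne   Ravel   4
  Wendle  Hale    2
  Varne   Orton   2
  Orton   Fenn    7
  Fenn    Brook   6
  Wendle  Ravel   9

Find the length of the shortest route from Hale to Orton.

Candidate routes:
Hale → Ravel → Varne → Orton: 3+4+2 = 9
Hale → Wendle → Fenn → Orton: 2+1+7 = 10
Cheapest is Hale → Ravel → Varne → Orton at 9 km.

9 km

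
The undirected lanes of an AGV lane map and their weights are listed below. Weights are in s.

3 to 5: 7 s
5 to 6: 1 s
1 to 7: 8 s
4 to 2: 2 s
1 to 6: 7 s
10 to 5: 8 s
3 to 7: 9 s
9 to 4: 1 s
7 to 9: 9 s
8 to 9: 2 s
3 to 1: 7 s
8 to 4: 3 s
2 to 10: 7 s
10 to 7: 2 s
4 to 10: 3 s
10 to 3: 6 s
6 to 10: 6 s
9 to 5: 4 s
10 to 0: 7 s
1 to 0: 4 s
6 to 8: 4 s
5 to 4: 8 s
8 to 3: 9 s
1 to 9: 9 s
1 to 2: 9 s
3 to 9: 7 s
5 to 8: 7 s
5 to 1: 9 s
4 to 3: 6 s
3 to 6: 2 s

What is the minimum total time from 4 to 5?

5 s

Enumerating some paths:
4–8–6–5: 3+4+1 = 8
4–5: 8 = 8
4–9–5: 1+4 = 5
4–9–8–6–5: 1+2+4+1 = 8
Cheapest is 4–9–5 at 5 s.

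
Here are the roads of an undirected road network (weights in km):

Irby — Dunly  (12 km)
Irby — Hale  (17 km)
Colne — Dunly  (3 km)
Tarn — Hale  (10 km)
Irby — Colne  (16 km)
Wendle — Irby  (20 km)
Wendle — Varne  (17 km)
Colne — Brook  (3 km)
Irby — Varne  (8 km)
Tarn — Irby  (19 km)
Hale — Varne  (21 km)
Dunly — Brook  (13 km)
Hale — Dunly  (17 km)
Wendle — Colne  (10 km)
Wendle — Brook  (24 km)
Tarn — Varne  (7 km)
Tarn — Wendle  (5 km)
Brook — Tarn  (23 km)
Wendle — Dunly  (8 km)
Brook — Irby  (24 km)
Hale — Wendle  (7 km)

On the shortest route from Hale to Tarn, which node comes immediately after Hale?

Tarn

Compare a few routes:
Hale - Tarn: 10 = 10
Hale - Wendle - Tarn: 7+5 = 12
Cheapest is Hale - Tarn at 10 km.
So from Hale the first move is to Tarn.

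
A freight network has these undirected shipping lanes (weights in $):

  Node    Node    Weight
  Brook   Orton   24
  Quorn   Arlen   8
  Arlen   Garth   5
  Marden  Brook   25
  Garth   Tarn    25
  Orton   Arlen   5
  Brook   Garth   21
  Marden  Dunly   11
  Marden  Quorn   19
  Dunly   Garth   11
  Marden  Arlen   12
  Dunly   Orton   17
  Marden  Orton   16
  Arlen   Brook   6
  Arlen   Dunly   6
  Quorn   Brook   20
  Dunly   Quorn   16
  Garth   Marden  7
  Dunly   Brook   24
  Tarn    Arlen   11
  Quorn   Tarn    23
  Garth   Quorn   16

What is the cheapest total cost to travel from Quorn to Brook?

$14

Shortest distances from Quorn:
Quorn: 0
Arlen: 8  (via Quorn)
Garth: 13  (via Arlen)
Orton: 13  (via Arlen)
Dunly: 14  (via Arlen)
Brook: 14  (via Arlen)
Shortest route: Quorn–Arlen–Brook = $14.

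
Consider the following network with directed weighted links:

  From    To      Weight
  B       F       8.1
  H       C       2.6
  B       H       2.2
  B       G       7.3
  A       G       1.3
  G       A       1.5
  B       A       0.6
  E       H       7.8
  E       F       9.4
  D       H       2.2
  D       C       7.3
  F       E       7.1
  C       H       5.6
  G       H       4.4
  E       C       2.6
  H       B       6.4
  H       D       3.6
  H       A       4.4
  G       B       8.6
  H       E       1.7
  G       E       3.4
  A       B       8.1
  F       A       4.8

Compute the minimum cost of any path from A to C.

7.3

Candidate routes:
A - G - E - C: 1.3+3.4+2.6 = 7.3
A - G - H - C: 1.3+4.4+2.6 = 8.3
A - G - H - E - C: 1.3+4.4+1.7+2.6 = 10
The minimum is 7.3 via A - G - E - C.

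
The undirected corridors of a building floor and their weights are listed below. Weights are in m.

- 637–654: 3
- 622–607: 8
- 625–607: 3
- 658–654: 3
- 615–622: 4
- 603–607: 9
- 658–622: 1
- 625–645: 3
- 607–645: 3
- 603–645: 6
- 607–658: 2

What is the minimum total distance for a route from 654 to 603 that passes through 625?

Shortest 654→625: 654 → 658 → 607 → 625 = 8
Best 625 to 603: 625 → 645 → 603 costing 9
Total via 625: 8 + 9 = 17 m.

17 m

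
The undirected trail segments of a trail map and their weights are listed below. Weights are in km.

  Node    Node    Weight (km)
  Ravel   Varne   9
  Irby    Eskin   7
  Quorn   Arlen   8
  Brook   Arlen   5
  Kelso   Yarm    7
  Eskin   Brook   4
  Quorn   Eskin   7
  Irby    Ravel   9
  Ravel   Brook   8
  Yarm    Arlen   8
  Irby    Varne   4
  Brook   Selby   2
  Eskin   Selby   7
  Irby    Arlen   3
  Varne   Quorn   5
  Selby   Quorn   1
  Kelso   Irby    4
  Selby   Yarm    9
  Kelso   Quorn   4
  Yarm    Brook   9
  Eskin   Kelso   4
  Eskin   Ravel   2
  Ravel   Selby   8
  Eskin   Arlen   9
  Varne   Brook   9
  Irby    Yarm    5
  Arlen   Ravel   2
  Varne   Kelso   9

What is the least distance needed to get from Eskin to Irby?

7 km

Compare a few routes:
Eskin → Ravel → Irby: 2+9 = 11
Eskin → Irby: 7 = 7
Eskin → Kelso → Irby: 4+4 = 8
Eskin → Brook → Arlen → Irby: 4+5+3 = 12
Cheapest is Eskin → Irby at 7 km.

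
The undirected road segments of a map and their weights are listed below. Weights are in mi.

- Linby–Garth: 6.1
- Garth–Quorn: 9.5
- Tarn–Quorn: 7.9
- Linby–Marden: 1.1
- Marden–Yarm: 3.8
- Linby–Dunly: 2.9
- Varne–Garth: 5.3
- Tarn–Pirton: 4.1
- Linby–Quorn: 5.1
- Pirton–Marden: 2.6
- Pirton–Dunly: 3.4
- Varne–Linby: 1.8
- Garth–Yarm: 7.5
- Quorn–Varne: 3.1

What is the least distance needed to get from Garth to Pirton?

Settle nodes by increasing distance from Garth:
Garth: 0
Varne: 5.3  (via Garth)
Linby: 6.1  (via Garth)
Marden: 7.2  (via Linby)
Yarm: 7.5  (via Garth)
Quorn: 8.4  (via Varne)
Dunly: 9  (via Linby)
Pirton: 9.8  (via Marden)
Shortest route: Garth → Linby → Marden → Pirton = 9.8 mi.

9.8 mi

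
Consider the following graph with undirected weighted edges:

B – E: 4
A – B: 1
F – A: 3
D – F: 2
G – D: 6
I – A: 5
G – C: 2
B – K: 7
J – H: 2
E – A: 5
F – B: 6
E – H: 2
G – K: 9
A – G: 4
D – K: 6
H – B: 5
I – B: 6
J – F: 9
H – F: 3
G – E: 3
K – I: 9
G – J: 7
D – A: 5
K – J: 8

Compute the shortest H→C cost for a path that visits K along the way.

21

Best H to K: H–J–K costing 10
Best K to C: K–G–C costing 11
Total via K: 10 + 11 = 21.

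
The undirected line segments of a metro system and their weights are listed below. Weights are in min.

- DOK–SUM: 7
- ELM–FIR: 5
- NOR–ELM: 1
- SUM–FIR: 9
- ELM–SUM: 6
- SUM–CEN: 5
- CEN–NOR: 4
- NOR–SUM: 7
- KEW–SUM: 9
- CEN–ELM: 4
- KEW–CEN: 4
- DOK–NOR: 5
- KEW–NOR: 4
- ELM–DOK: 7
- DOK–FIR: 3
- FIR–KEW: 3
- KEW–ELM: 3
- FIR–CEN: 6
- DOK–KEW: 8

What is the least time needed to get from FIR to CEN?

6 min

Shortest distances from FIR:
FIR: 0
KEW: 3  (via FIR)
DOK: 3  (via FIR)
ELM: 5  (via FIR)
NOR: 6  (via ELM)
CEN: 6  (via FIR)
Shortest route: FIR–CEN = 6 min.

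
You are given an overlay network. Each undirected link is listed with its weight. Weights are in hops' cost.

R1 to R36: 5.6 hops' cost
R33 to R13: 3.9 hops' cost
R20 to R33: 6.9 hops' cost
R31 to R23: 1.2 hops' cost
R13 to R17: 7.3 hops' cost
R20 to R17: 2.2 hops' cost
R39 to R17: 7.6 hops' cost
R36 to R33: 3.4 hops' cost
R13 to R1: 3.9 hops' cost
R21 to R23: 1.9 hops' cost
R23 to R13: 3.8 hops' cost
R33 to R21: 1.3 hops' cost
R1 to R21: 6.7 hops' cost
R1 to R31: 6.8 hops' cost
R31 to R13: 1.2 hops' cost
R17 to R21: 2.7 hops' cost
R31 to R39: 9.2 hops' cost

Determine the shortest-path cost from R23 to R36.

Running Dijkstra from R23:
R23: 0
R31: 1.2  (via R23)
R21: 1.9  (via R23)
R13: 2.4  (via R31)
R33: 3.2  (via R21)
R17: 4.6  (via R21)
R1: 6.3  (via R13)
R36: 6.6  (via R33)
Shortest route: R23–R21–R33–R36 = 6.6 hops' cost.

6.6 hops' cost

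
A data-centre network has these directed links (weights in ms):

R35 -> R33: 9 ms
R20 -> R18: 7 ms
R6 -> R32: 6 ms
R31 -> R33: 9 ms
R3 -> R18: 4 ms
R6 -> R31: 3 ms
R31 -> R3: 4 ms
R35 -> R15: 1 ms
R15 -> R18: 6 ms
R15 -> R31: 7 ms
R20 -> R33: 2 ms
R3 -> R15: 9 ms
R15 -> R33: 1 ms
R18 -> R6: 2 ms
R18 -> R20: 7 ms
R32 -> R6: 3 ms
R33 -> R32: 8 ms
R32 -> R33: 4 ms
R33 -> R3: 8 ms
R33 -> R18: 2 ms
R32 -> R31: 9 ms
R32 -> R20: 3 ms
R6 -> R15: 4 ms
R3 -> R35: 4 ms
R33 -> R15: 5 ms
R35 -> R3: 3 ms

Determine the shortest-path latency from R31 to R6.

10 ms

Running Dijkstra from R31:
R31: 0
R3: 4  (via R31)
R35: 8  (via R3)
R18: 8  (via R3)
R15: 9  (via R35)
R33: 9  (via R31)
R6: 10  (via R18)
Shortest route: R31–R3–R18–R6 = 10 ms.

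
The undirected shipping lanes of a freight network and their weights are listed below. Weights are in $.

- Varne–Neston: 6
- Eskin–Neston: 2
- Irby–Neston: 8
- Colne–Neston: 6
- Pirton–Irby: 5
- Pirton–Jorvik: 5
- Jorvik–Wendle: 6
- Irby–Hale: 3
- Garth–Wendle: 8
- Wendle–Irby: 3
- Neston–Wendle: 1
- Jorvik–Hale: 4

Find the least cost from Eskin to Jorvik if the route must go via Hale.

Best Eskin to Hale: Eskin–Neston–Wendle–Irby–Hale costing 9
Best Hale to Jorvik: Hale–Jorvik costing 4
Total via Hale: 9 + 4 = $13.

$13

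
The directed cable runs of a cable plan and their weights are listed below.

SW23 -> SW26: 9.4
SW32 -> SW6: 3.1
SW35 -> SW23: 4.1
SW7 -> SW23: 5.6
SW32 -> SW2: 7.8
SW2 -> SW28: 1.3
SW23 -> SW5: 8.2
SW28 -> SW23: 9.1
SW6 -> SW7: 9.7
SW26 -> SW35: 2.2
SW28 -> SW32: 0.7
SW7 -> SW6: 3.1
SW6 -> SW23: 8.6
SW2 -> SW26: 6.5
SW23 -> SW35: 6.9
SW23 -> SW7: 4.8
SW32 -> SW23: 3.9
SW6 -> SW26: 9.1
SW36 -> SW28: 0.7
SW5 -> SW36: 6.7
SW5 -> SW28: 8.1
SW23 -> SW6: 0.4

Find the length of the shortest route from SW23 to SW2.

24.1

Running Dijkstra from SW23:
SW23: 0
SW6: 0.4  (via SW23)
SW7: 4.8  (via SW23)
SW35: 6.9  (via SW23)
SW5: 8.2  (via SW23)
SW26: 9.4  (via SW23)
SW36: 14.9  (via SW5)
SW28: 15.6  (via SW36)
SW32: 16.3  (via SW28)
SW2: 24.1  (via SW32)
Shortest route: SW23 → SW5 → SW36 → SW28 → SW32 → SW2 = 24.1.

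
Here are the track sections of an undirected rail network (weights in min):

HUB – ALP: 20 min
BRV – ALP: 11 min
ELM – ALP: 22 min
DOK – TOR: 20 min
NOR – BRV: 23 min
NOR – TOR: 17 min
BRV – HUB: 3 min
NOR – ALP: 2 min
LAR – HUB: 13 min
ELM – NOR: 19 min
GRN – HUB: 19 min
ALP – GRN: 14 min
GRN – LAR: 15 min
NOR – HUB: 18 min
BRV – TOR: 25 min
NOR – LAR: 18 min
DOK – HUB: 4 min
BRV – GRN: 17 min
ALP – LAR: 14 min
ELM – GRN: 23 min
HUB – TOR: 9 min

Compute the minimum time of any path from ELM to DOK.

Enumerating some paths:
ELM - ALP - BRV - HUB - DOK: 22+11+3+4 = 40
ELM - NOR - HUB - DOK: 19+18+4 = 41
ELM - NOR - ALP - BRV - HUB - DOK: 19+2+11+3+4 = 39
ELM - NOR - ALP - HUB - DOK: 19+2+20+4 = 45
The minimum is 39 min via ELM - NOR - ALP - BRV - HUB - DOK.

39 min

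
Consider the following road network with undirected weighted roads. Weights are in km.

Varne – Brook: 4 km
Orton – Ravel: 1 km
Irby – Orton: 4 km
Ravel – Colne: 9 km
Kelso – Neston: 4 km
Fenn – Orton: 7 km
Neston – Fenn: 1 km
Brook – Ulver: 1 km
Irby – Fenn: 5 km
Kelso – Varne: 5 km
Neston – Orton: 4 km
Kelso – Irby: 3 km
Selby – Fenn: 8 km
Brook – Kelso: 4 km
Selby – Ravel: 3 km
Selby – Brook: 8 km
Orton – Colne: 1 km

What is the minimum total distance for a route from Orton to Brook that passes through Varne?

Shortest Orton→Varne: Orton–Irby–Kelso–Varne = 12
Shortest Varne→Brook: Varne–Brook = 4
Total via Varne: 12 + 4 = 16 km.

16 km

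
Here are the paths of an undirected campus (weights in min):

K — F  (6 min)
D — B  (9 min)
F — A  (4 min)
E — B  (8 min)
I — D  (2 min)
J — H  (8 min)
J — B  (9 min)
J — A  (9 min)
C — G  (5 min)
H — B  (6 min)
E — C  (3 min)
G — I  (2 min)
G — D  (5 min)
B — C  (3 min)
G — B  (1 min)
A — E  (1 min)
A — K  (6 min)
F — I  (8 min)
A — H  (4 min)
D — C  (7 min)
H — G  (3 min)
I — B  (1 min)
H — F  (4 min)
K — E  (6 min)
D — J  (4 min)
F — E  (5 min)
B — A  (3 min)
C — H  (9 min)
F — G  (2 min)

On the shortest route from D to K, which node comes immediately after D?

I

Enumerating some paths:
D → I → B → A → E → K: 2+1+3+1+6 = 13
D → I → B → A → K: 2+1+3+6 = 12
Cheapest is D → I → B → A → K at 12 min.
So from D the first move is to I.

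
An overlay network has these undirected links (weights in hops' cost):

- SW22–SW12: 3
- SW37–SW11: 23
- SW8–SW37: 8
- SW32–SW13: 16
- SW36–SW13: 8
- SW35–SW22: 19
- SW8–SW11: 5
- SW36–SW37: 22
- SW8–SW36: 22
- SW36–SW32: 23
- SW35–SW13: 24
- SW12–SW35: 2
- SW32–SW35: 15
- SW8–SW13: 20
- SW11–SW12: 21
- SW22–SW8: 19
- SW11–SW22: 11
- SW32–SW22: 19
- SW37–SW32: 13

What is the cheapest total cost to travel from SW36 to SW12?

34 hops' cost

Running Dijkstra from SW36:
SW36: 0
SW13: 8  (via SW36)
SW8: 22  (via SW36)
SW37: 22  (via SW36)
SW32: 23  (via SW36)
SW11: 27  (via SW8)
SW35: 32  (via SW13)
SW12: 34  (via SW35)
Shortest route: SW36 → SW13 → SW35 → SW12 = 34 hops' cost.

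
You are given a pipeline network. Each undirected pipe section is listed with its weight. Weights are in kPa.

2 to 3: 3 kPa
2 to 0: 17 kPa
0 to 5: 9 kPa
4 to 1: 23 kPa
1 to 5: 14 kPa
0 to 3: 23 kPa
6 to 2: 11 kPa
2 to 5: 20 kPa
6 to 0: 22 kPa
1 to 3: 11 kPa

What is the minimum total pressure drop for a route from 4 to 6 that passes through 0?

68 kPa

Best 4 to 0: 4–1–5–0 costing 46
Best 0 to 6: 0–6 costing 22
Total via 0: 46 + 22 = 68 kPa.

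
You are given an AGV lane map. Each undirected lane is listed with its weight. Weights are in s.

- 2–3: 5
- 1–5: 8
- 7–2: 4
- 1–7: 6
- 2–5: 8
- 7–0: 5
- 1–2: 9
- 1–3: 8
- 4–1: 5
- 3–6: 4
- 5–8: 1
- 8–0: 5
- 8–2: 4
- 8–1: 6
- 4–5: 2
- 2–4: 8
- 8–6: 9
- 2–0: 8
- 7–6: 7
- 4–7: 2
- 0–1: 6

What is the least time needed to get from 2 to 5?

Settle nodes by increasing distance from 2:
2: 0
7: 4  (via 2)
8: 4  (via 2)
3: 5  (via 2)
5: 5  (via 8)
Shortest route: 2 → 8 → 5 = 5 s.

5 s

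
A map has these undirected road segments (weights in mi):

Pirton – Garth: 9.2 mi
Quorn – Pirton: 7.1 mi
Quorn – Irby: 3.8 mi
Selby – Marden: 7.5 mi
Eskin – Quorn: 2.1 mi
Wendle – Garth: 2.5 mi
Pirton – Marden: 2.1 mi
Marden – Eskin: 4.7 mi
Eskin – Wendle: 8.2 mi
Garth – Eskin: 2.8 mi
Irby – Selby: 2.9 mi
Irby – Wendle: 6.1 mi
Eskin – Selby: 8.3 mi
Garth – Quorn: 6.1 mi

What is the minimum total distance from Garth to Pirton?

9.2 mi

Compare a few routes:
Garth → Pirton: 9.2 = 9.2
Garth → Eskin → Marden → Pirton: 2.8+4.7+2.1 = 9.6
Cheapest is Garth → Pirton at 9.2 mi.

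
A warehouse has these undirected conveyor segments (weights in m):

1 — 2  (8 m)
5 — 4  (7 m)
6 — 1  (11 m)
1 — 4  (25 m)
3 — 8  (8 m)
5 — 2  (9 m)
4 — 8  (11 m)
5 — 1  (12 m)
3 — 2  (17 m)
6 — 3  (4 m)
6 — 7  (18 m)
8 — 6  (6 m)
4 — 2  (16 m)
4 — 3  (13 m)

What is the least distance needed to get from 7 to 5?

Compare a few routes:
7 → 6 → 8 → 4 → 5: 18+6+11+7 = 42
7 → 6 → 1 → 5: 18+11+12 = 41
The minimum is 41 m via 7 → 6 → 1 → 5.

41 m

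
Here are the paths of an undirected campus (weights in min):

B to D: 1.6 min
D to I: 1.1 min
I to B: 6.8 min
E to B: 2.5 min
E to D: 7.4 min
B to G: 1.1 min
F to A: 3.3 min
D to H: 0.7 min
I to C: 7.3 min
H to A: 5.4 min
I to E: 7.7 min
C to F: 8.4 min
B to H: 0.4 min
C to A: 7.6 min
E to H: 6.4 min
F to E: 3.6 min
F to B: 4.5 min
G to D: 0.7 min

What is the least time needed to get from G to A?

6.8 min

Running Dijkstra from G:
G: 0
D: 0.7  (via G)
B: 1.1  (via G)
H: 1.4  (via D)
I: 1.8  (via D)
E: 3.6  (via B)
F: 5.6  (via B)
A: 6.8  (via H)
Shortest route: G–D–H–A = 6.8 min.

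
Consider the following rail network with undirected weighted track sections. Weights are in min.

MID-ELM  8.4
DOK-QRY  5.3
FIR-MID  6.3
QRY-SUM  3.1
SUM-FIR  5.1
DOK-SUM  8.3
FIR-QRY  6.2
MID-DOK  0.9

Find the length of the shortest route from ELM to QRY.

Running Dijkstra from ELM:
ELM: 0
MID: 8.4  (via ELM)
DOK: 9.3  (via MID)
QRY: 14.6  (via DOK)
Shortest route: ELM–MID–DOK–QRY = 14.6 min.

14.6 min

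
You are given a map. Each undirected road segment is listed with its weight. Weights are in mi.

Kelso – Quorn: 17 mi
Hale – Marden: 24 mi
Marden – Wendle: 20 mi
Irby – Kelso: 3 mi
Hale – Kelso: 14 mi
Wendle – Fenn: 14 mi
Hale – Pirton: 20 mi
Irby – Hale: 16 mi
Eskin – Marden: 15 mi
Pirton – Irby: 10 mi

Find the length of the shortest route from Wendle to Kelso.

58 mi

Running Dijkstra from Wendle:
Wendle: 0
Fenn: 14  (via Wendle)
Marden: 20  (via Wendle)
Eskin: 35  (via Marden)
Hale: 44  (via Marden)
Kelso: 58  (via Hale)
Shortest route: Wendle–Marden–Hale–Kelso = 58 mi.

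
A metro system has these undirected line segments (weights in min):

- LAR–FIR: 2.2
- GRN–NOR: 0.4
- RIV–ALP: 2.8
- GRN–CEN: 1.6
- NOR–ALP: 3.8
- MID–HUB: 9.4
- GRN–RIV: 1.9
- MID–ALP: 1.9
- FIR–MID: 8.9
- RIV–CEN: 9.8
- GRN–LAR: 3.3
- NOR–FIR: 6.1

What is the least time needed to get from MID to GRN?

6.1 min

Shortest distances from MID:
MID: 0
ALP: 1.9  (via MID)
RIV: 4.7  (via ALP)
NOR: 5.7  (via ALP)
GRN: 6.1  (via NOR)
Shortest route: MID–ALP–NOR–GRN = 6.1 min.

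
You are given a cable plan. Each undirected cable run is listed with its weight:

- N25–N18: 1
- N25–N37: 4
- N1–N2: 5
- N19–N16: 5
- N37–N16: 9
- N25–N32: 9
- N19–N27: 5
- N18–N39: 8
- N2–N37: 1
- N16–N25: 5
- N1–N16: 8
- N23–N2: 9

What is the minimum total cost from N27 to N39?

24

Candidate routes:
N27 → N19 → N16 → N25 → N18 → N39: 5+5+5+1+8 = 24
N27 → N19 → N16 → N37 → N25 → N18 → N39: 5+5+9+4+1+8 = 32
The minimum is 24 via N27 → N19 → N16 → N25 → N18 → N39.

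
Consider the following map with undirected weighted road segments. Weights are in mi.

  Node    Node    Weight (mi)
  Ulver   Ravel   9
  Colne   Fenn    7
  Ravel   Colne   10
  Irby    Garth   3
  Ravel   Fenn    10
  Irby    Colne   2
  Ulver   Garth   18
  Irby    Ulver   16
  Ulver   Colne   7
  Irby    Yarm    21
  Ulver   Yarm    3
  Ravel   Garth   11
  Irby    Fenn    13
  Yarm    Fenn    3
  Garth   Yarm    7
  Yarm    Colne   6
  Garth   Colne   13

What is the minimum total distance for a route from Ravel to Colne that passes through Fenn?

Best Ravel to Fenn: Ravel–Fenn costing 10
Best Fenn to Colne: Fenn–Colne costing 7
Total via Fenn: 10 + 7 = 17 mi.

17 mi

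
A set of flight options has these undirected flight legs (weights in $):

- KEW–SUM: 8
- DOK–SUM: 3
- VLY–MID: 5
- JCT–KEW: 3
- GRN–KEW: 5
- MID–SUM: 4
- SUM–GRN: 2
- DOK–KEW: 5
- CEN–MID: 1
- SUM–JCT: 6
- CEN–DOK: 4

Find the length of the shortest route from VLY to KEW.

Running Dijkstra from VLY:
VLY: 0
MID: 5  (via VLY)
CEN: 6  (via MID)
SUM: 9  (via MID)
DOK: 10  (via CEN)
GRN: 11  (via SUM)
KEW: 15  (via DOK)
Shortest route: VLY–MID–CEN–DOK–KEW = $15.

$15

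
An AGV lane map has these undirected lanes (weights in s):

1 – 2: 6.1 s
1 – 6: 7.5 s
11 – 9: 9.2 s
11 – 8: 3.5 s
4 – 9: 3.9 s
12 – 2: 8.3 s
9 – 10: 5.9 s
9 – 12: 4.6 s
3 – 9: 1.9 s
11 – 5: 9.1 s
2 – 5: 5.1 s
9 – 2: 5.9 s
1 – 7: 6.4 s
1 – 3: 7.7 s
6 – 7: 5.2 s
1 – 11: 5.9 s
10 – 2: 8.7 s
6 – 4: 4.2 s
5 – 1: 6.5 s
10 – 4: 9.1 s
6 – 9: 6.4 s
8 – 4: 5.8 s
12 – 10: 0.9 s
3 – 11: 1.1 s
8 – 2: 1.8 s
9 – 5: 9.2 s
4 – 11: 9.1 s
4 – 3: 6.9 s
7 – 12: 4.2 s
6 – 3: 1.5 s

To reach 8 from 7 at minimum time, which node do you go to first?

6

Enumerating some paths:
7 → 6 → 3 → 11 → 8: 5.2+1.5+1.1+3.5 = 11.3
7 → 12 → 2 → 8: 4.2+8.3+1.8 = 14.3
The minimum is 11.3 s via 7 → 6 → 3 → 11 → 8.
So from 7 the first move is to 6.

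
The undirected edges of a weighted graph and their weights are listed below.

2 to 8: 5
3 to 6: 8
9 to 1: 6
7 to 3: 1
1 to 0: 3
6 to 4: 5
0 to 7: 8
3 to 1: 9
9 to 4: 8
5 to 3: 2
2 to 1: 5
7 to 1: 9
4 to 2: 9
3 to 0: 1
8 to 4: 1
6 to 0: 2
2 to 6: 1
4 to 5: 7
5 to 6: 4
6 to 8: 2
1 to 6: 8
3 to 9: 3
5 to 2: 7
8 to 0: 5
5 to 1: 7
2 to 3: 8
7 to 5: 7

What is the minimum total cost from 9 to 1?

Settle nodes by increasing distance from 9:
9: 0
3: 3  (via 9)
0: 4  (via 3)
7: 4  (via 3)
5: 5  (via 3)
1: 6  (via 9)
Shortest route: 9 → 1 = 6.

6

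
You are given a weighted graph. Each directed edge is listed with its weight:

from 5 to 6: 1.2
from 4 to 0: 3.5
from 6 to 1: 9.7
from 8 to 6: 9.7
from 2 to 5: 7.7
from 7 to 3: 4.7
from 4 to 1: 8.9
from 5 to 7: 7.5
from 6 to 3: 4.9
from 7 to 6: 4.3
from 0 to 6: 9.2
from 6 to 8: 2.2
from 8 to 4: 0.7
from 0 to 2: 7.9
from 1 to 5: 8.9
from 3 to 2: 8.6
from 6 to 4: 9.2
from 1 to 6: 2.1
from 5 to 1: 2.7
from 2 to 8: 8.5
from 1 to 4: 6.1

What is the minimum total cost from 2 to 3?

13.8

Settle nodes by increasing distance from 2:
2: 0
5: 7.7  (via 2)
8: 8.5  (via 2)
6: 8.9  (via 5)
4: 9.2  (via 8)
1: 10.4  (via 5)
0: 12.7  (via 4)
3: 13.8  (via 6)
Shortest route: 2–5–6–3 = 13.8.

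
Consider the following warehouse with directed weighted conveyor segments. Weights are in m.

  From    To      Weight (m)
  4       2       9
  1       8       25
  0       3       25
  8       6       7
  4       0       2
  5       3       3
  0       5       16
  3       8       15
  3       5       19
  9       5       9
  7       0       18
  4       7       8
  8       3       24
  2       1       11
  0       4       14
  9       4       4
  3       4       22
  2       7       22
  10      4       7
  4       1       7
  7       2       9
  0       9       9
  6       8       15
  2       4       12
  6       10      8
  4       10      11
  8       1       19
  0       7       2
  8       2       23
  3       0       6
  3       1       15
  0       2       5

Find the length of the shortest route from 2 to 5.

Settle nodes by increasing distance from 2:
2: 0
1: 11  (via 2)
4: 12  (via 2)
0: 14  (via 4)
7: 16  (via 0)
9: 23  (via 0)
10: 23  (via 4)
5: 30  (via 0)
Shortest route: 2 → 4 → 0 → 5 = 30 m.

30 m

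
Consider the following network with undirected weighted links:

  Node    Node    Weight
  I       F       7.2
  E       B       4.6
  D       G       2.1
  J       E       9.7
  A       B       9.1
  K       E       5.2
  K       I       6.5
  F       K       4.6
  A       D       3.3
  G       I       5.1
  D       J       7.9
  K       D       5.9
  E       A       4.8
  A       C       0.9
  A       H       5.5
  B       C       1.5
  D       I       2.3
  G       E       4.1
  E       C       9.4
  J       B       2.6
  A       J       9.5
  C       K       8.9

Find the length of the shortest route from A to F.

12.8

Settle nodes by increasing distance from A:
A: 0
C: 0.9  (via A)
B: 2.4  (via C)
D: 3.3  (via A)
E: 4.8  (via A)
J: 5  (via B)
G: 5.4  (via D)
H: 5.5  (via A)
I: 5.6  (via D)
K: 9.2  (via D)
F: 12.8  (via I)
Shortest route: A–D–I–F = 12.8.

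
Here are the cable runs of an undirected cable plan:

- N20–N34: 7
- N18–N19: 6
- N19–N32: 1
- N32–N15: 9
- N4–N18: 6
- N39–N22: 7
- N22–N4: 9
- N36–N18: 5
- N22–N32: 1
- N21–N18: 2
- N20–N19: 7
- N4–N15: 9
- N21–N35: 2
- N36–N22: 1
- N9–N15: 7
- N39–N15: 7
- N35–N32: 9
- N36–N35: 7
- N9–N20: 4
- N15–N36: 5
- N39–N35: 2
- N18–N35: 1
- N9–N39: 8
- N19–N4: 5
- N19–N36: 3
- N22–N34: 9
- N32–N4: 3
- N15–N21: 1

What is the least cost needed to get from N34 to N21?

16

Compare a few routes:
N34–N22–N36–N18–N21: 9+1+5+2 = 17
N34–N22–N36–N15–N21: 9+1+5+1 = 16
N34–N22–N36–N18–N35–N21: 9+1+5+1+2 = 18
Cheapest is N34–N22–N36–N15–N21 at 16.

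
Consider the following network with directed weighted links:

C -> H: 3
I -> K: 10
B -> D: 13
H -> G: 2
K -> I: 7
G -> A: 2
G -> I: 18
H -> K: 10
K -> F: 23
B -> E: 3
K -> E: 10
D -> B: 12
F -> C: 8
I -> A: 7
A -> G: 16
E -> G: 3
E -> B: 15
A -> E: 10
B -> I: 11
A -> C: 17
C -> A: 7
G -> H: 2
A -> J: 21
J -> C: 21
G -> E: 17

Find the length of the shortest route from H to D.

42

Shortest distances from H:
H: 0
G: 2  (via H)
A: 4  (via G)
K: 10  (via H)
E: 14  (via A)
I: 17  (via K)
C: 21  (via A)
J: 25  (via A)
B: 29  (via E)
F: 33  (via K)
D: 42  (via B)
Shortest route: H → G → A → E → B → D = 42.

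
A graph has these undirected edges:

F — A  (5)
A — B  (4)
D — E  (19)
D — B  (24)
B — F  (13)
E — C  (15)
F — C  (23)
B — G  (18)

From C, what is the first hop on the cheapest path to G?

F

Candidate routes:
C → F → B → G: 23+13+18 = 54
C → E → D → B → G: 15+19+24+18 = 76
C → F → A → B → G: 23+5+4+18 = 50
The minimum is 50 via C → F → A → B → G.
So from C the first move is to F.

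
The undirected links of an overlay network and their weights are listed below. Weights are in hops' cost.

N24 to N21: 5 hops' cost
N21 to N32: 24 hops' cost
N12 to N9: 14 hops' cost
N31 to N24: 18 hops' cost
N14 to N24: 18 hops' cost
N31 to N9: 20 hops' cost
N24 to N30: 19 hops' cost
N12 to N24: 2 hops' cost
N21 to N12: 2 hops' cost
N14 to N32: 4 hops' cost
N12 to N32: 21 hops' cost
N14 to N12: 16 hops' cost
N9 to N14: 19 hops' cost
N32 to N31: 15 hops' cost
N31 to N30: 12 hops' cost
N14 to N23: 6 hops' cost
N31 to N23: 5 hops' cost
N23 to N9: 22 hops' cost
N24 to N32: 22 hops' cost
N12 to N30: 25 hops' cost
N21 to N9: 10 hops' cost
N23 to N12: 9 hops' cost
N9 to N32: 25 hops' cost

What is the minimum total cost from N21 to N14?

17 hops' cost

Shortest distances from N21:
N21: 0
N12: 2  (via N21)
N24: 4  (via N12)
N9: 10  (via N21)
N23: 11  (via N12)
N31: 16  (via N23)
N14: 17  (via N23)
Shortest route: N21–N12–N23–N14 = 17 hops' cost.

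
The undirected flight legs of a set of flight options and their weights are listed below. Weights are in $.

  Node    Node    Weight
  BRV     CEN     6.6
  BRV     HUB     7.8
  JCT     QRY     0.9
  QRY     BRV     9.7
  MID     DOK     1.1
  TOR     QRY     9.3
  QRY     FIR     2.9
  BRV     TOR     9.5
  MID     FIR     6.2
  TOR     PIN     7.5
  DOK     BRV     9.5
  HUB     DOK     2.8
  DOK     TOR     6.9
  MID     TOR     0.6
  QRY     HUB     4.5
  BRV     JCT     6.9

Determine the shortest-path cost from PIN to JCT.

Compare a few routes:
PIN - TOR - MID - DOK - HUB - QRY - JCT: 7.5+0.6+1.1+2.8+4.5+0.9 = 17.4
PIN - TOR - MID - FIR - QRY - JCT: 7.5+0.6+6.2+2.9+0.9 = 18.1
PIN - TOR - QRY - JCT: 7.5+9.3+0.9 = 17.7
Cheapest is PIN - TOR - MID - DOK - HUB - QRY - JCT at $17.4.

$17.4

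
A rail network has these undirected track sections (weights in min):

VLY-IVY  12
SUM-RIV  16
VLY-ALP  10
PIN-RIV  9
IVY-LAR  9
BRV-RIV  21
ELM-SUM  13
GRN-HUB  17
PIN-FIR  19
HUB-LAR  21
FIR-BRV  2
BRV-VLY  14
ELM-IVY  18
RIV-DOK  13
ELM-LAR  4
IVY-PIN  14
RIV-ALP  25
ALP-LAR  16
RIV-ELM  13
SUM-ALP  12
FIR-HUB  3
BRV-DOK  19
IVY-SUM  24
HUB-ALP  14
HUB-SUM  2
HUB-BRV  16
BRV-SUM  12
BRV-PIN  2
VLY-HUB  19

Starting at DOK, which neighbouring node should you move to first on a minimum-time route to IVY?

Enumerating some paths:
DOK–RIV–PIN–IVY: 13+9+14 = 36
DOK–BRV–PIN–IVY: 19+2+14 = 35
DOK–RIV–ELM–LAR–IVY: 13+13+4+9 = 39
The minimum is 35 min via DOK–BRV–PIN–IVY.
So from DOK the first move is to BRV.

BRV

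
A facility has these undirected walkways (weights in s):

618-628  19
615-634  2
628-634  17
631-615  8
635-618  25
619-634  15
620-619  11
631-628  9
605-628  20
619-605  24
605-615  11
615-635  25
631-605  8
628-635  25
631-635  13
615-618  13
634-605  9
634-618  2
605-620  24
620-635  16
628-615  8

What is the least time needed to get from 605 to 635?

Compare a few routes:
605 - 634 - 615 - 631 - 635: 9+2+8+13 = 32
605 - 615 - 631 - 635: 11+8+13 = 32
605 - 631 - 635: 8+13 = 21
The minimum is 21 s via 605 - 631 - 635.

21 s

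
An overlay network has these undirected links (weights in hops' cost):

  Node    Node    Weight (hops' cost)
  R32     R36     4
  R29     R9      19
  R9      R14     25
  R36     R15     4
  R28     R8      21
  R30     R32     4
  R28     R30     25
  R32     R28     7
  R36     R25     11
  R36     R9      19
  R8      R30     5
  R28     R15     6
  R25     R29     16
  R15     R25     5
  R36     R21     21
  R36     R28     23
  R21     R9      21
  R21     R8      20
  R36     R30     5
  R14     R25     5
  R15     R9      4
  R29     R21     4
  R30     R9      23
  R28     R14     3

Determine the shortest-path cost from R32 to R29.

29 hops' cost

Shortest distances from R32:
R32: 0
R30: 4  (via R32)
R36: 4  (via R32)
R28: 7  (via R32)
R15: 8  (via R36)
R8: 9  (via R30)
R14: 10  (via R28)
R9: 12  (via R15)
R25: 13  (via R15)
R21: 25  (via R36)
R29: 29  (via R25)
Shortest route: R32–R36–R15–R25–R29 = 29 hops' cost.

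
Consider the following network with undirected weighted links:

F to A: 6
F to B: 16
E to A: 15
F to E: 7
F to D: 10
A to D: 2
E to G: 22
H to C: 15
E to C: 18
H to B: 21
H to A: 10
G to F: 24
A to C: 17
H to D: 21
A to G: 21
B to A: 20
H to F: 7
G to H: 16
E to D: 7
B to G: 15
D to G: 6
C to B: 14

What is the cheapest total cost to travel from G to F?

14

Candidate routes:
G–D–F: 6+10 = 16
G–D–A–F: 6+2+6 = 14
The minimum is 14 via G–D–A–F.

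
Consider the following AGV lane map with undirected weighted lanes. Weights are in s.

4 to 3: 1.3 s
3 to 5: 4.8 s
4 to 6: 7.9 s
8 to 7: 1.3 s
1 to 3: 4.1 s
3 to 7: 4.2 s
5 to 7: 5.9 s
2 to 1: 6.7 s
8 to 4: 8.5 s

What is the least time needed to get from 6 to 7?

Settle nodes by increasing distance from 6:
6: 0
4: 7.9  (via 6)
3: 9.2  (via 4)
1: 13.3  (via 3)
7: 13.4  (via 3)
Shortest route: 6 → 4 → 3 → 7 = 13.4 s.

13.4 s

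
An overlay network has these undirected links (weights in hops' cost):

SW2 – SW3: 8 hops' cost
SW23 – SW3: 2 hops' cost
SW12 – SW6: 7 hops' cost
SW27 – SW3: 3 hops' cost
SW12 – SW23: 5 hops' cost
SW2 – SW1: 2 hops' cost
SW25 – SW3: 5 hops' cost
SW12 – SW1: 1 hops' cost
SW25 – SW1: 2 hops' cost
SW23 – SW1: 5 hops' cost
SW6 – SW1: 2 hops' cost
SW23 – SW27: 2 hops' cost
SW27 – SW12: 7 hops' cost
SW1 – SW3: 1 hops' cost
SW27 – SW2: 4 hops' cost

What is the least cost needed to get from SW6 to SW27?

Settle nodes by increasing distance from SW6:
SW6: 0
SW1: 2  (via SW6)
SW12: 3  (via SW1)
SW3: 3  (via SW1)
SW25: 4  (via SW1)
SW2: 4  (via SW1)
SW23: 5  (via SW3)
SW27: 6  (via SW3)
Shortest route: SW6–SW1–SW3–SW27 = 6 hops' cost.

6 hops' cost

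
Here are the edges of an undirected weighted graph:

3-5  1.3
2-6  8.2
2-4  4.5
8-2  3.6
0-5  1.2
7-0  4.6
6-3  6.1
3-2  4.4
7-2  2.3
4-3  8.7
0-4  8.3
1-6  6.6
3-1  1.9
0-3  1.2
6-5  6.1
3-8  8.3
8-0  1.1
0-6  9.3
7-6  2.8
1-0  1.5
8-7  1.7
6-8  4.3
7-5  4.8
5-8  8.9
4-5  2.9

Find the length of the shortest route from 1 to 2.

6.2

Candidate routes:
1 - 0 - 8 - 2: 1.5+1.1+3.6 = 6.2
1 - 3 - 2: 1.9+4.4 = 6.3
The minimum is 6.2 via 1 - 0 - 8 - 2.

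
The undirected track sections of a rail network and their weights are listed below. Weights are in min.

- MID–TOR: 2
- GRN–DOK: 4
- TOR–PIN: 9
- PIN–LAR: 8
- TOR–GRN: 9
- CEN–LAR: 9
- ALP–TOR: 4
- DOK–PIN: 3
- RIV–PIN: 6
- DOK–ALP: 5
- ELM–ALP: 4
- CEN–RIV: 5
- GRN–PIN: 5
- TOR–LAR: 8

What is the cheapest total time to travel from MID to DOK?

11 min

Enumerating some paths:
MID → TOR → ALP → DOK: 2+4+5 = 11
MID → TOR → PIN → DOK: 2+9+3 = 14
Cheapest is MID → TOR → ALP → DOK at 11 min.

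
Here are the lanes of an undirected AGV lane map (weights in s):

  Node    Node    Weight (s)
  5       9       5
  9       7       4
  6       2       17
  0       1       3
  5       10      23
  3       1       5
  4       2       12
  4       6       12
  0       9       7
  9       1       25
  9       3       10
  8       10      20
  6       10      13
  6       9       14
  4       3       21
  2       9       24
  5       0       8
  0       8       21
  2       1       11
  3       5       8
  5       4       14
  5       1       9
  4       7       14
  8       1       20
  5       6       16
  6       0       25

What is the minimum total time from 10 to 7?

31 s

Running Dijkstra from 10:
10: 0
6: 13  (via 10)
8: 20  (via 10)
5: 23  (via 10)
4: 25  (via 6)
9: 27  (via 6)
2: 30  (via 6)
0: 31  (via 5)
3: 31  (via 5)
7: 31  (via 9)
Shortest route: 10–6–9–7 = 31 s.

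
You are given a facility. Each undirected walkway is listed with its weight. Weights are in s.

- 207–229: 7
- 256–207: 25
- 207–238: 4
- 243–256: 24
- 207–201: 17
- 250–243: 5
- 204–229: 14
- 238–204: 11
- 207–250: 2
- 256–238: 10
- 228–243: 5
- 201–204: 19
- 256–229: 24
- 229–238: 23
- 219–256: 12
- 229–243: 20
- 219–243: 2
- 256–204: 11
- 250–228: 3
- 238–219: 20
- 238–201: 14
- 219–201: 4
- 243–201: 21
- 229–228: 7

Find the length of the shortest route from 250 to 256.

16 s

Shortest distances from 250:
250: 0
207: 2  (via 250)
228: 3  (via 250)
243: 5  (via 250)
238: 6  (via 207)
219: 7  (via 243)
229: 9  (via 207)
201: 11  (via 219)
256: 16  (via 238)
Shortest route: 250–207–238–256 = 16 s.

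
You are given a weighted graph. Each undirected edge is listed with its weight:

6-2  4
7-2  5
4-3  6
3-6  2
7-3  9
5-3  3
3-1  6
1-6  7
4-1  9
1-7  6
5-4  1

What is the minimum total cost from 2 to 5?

Compare a few routes:
2 → 6 → 3 → 4 → 5: 4+2+6+1 = 13
2 → 6 → 3 → 5: 4+2+3 = 9
The minimum is 9 via 2 → 6 → 3 → 5.

9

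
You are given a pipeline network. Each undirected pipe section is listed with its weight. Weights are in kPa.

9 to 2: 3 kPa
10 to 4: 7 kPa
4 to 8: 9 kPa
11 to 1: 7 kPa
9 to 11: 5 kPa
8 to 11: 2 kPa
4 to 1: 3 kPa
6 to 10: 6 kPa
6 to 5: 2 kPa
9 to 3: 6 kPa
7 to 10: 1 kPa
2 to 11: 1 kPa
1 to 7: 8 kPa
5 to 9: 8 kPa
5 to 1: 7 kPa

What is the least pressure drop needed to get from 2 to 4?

Compare a few routes:
2 - 9 - 11 - 1 - 4: 3+5+7+3 = 18
2 - 9 - 11 - 8 - 4: 3+5+2+9 = 19
2 - 11 - 8 - 4: 1+2+9 = 12
2 - 11 - 1 - 4: 1+7+3 = 11
Cheapest is 2 - 11 - 1 - 4 at 11 kPa.

11 kPa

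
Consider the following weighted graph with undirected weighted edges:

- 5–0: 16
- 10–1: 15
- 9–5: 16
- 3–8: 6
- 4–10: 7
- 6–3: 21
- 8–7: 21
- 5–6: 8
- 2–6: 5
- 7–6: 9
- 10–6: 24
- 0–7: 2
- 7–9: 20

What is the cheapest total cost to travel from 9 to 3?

45

Running Dijkstra from 9:
9: 0
5: 16  (via 9)
7: 20  (via 9)
0: 22  (via 7)
6: 24  (via 5)
2: 29  (via 6)
8: 41  (via 7)
3: 45  (via 6)
Shortest route: 9 → 5 → 6 → 3 = 45.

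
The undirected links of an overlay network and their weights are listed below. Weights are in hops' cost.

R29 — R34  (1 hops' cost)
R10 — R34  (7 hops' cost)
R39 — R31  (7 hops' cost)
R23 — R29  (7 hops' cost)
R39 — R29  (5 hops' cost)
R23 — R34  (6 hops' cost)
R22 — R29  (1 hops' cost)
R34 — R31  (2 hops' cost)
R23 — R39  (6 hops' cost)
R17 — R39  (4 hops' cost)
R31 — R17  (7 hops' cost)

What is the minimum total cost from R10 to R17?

Candidate routes:
R10 → R34 → R29 → R39 → R17: 7+1+5+4 = 17
R10 → R34 → R31 → R17: 7+2+7 = 16
R10 → R34 → R23 → R39 → R17: 7+6+6+4 = 23
R10 → R34 → R31 → R39 → R17: 7+2+7+4 = 20
Cheapest is R10 → R34 → R31 → R17 at 16 hops' cost.

16 hops' cost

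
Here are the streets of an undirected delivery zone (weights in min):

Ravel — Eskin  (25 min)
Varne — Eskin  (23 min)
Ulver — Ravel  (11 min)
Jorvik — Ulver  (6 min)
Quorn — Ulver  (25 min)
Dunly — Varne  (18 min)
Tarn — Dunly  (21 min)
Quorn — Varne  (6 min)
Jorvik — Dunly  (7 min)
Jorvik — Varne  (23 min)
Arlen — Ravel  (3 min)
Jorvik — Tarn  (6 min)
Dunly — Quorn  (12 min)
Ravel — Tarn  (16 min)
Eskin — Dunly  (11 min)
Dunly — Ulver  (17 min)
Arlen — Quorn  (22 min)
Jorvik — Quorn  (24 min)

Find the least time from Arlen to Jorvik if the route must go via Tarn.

Shortest Arlen→Tarn: Arlen–Ravel–Tarn = 19
Shortest Tarn→Jorvik: Tarn–Jorvik = 6
Total via Tarn: 19 + 6 = 25 min.

25 min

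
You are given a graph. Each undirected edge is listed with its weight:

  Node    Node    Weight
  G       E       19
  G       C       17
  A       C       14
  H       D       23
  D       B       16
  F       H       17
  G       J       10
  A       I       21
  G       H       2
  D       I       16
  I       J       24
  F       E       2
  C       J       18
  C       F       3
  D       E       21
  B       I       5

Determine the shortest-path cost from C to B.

40

Settle nodes by increasing distance from C:
C: 0
F: 3  (via C)
E: 5  (via F)
A: 14  (via C)
G: 17  (via C)
J: 18  (via C)
H: 19  (via G)
D: 26  (via E)
I: 35  (via A)
B: 40  (via I)
Shortest route: C–A–I–B = 40.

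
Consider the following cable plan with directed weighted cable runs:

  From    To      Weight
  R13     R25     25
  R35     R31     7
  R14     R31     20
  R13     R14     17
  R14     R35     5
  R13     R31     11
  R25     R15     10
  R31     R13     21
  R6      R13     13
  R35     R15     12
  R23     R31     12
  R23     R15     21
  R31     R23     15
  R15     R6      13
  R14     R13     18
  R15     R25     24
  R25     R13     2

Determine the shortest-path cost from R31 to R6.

Shortest distances from R31:
R31: 0
R23: 15  (via R31)
R13: 21  (via R31)
R15: 36  (via R23)
R14: 38  (via R13)
R35: 43  (via R14)
R25: 46  (via R13)
R6: 49  (via R15)
Shortest route: R31–R23–R15–R6 = 49.

49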